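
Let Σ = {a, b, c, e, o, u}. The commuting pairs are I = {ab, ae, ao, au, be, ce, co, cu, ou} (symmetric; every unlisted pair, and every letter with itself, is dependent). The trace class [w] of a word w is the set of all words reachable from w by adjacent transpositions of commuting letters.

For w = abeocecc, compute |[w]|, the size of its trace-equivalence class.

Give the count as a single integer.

piece 0:a — minimal
piece 1:b — minimal
piece 2:e — minimal
piece 3:o rests on {1:b, 2:e}
piece 4:c rests on {0:a, 1:b}
piece 5:e rests on {3:o}
piece 6:c rests on {4:c}
piece 7:c rests on {6:c}
minimal pieces: {0:a, 1:b, 2:e}
ways to finish when only these pieces remain (= sum over removing one remaining piece with nothing left below it):
  1 left: {5}→1  {7}→1
  2 left: {3,5}→1  {5,7}→2  {6,7}→1
  3 left: {2,3,5}→1  {3,5,7}→3  {4,6,7}→1  {5,6,7}→3
  4 left: {0,4,6,7}→1  {2,3,5,7}→4  {3,5,6,7}→6  {4,5,6,7}→4
  5 left: {0,4,5,6,7}→5  {2,3,5,6,7}→10  {3,4,5,6,7}→10
  6 left: {0,3,4,5,6,7}→15  {1,3,4,5,6,7}→10  {2,3,4,5,6,7}→20
  placing 0:a first → 30 extensions
  placing 1:b first → 35 extensions
  placing 2:e first → 25 extensions
total linear extensions = 90

90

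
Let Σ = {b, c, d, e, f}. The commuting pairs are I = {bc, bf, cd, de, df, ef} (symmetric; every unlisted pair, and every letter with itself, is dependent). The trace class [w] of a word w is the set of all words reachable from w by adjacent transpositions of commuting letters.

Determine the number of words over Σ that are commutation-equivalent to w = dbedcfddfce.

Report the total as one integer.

84

drop 0:d onto floor
drop 1:b onto {0:d}
drop 2:e onto {1:b}
drop 3:d onto {1:b}
drop 4:c onto {2:e}
drop 5:f onto {4:c}
drop 6:d onto {3:d}
drop 7:d onto {6:d}
drop 8:f onto {5:f}
drop 9:c onto {8:f}
drop 10:e onto {9:c}
ground layer = {0:d}
drop-orders for the pieces not yet dropped (sum over which currently-grounded one goes next):
  1 to go: {7} 1  {10} 1
  2 to go: {6,7} 1  {7,10} 2  {9,10} 1
  3 to go: {3,6,7} 1  {6,7,10} 3  {7,9,10} 3  {8,9,10} 1
  4 to go: {3,6,7,10} 4  {5,8,9,10} 1  {6,7,9,10} 6  {7,8,9,10} 4
  5 to go: {3,6,7,9,10} 10  {4,5,8,9,10} 1  {5,7,8,9,10} 5  {6,7,8,9,10} 10
  6 to go: {2,4,5,8,9,10} 1  {3,6,7,8,9,10} 20  {4,5,7,8,9,10} 6  {5,6,7,8,9,10} 15
  7 to go: {2,4,5,7,8,9,10} 7  {3,5,6,7,8,9,10} 35  {4,5,6,7,8,9,10} 21
  8 to go: {2,4,5,6,7,8,9,10} 28  {3,4,5,6,7,8,9,10} 56
  9 to go: {2,3,4,5,6,7,8,9,10} 84
  if 0:d drops first: 84 orders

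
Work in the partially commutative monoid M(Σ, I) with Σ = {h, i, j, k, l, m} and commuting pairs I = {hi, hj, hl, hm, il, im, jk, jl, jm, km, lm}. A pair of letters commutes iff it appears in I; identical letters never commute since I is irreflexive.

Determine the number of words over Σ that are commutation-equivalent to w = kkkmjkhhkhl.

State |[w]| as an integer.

#0=k has no predecessor
#1=k depends on [0:k]
#2=k depends on [1:k]
#3=m has no predecessor
#4=j has no predecessor
#5=k depends on [2:k]
#6=h depends on [5:k]
#7=h depends on [6:h]
#8=k depends on [7:h]
#9=h depends on [8:k]
#10=l depends on [8:k]
sources: [0:k, 3:m, 4:j]
N(rest) = Σ N(rest − s) over sources s of rest; N(one piece) = 1:
  size 1 → [3]=1  [4]=1  [9]=1  [10]=1
  size 2 → [3,4]=2  [3,9]=2  [3,10]=2  [4,9]=2  [4,10]=2  [9,10]=2
  size 3 → [3,4,9]=6  [3,4,10]=6  [3,9,10]=6  [4,9,10]=6  [8,9,10]=2
  size 4 → [3,4,9,10]=24  [3,8,9,10]=8  [4,8,9,10]=8  [7,8,9,10]=2
  size 5 → [3,4,8,9,10]=40  [3,7,8,9,10]=10  [4,7,8,9,10]=10  [6,7,8,9,10]=2
  size 6 → [3,4,7,8,9,10]=60  [3,6,7,8,9,10]=12  [4,6,7,8,9,10]=12  [5,6,7,8,9,10]=2
  size 7 → [2,5,6,7,8,9,10]=2  [3,4,6,7,8,9,10]=84  [3,5,6,7,8,9,10]=14  [4,5,6,7,8,9,10]=14
  size 8 → [1,2,5,6,7,8,9,10]=2  [2,3,5,6,7,8,9,10]=16  [2,4,5,6,7,8,9,10]=16  [3,4,5,6,7,8,9,10]=112
  size 9 → [0,1,2,5,6,7,8,9,10]=2  [1,2,3,5,6,7,8,9,10]=18  [1,2,4,5,6,7,8,9,10]=18  [2,3,4,5,6,7,8,9,10]=144
  first=0(k) contributes 180
  first=3(m) contributes 20
  first=4(j) contributes 20
|[w]| = 220

220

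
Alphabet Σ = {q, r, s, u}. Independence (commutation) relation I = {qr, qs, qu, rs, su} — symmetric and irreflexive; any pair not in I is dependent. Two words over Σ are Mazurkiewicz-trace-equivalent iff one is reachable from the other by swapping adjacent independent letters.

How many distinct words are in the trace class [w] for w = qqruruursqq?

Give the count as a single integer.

2310

0(q) covers ∅
1(q) covers 0:q
2(r) covers ∅
3(u) covers 2:r
4(r) covers 3:u
5(u) covers 4:r
6(u) covers 5:u
7(r) covers 6:u
8(s) covers ∅
9(q) covers 1:q
10(q) covers 9:q
floor of heap: 0:q, 2:r, 8:s
completions by unplaced set U, small U first (add the entries for U minus each lowest piece of U):
  |U|=1: {7}:1  {8}:1  {10}:1
  |U|=2: {6,7}:1  {7,8}:2  {7,10}:2  {8,10}:2  {9,10}:1
  |U|=3: {1,9,10}:1  {5,6,7}:1  {6,7,8}:3  {6,7,10}:3  {7,8,10}:6  {7,9,10}:3  {8,9,10}:3
  |U|=4: {0,1,9,10}:1  {1,7,9,10}:4  {1,8,9,10}:4  {4,5,6,7}:1  {5,6,7,8}:4  {5,6,7,10}:4  {6,7,8,10}:12  {6,7,9,10}:6  {7,8,9,10}:12
  |U|=5: {0,1,7,9,10}:5  {0,1,8,9,10}:5  {1,6,7,9,10}:10  {1,7,8,9,10}:20  {3,4,5,6,7}:1  {4,5,6,7,8}:5  {4,5,6,7,10}:5  {5,6,7,8,10}:20  {5,6,7,9,10}:10  {6,7,8,9,10}:30
  |U|=6: {0,1,6,7,9,10}:15  {0,1,7,8,9,10}:30  {1,5,6,7,9,10}:20  {1,6,7,8,9,10}:60  {2,3,4,5,6,7}:1  {3,4,5,6,7,8}:6  {3,4,5,6,7,10}:6  {4,5,6,7,8,10}:30  {4,5,6,7,9,10}:15  {5,6,7,8,9,10}:60
  |U|=7: {0,1,5,6,7,9,10}:35  {0,1,6,7,8,9,10}:105  {1,4,5,6,7,9,10}:35  {1,5,6,7,8,9,10}:140  {2,3,4,5,6,7,8}:7  {2,3,4,5,6,7,10}:7  {3,4,5,6,7,8,10}:42  {3,4,5,6,7,9,10}:21  {4,5,6,7,8,9,10}:105
  |U|=8: {0,1,4,5,6,7,9,10}:70  {0,1,5,6,7,8,9,10}:280  {1,3,4,5,6,7,9,10}:56  {1,4,5,6,7,8,9,10}:280  {2,3,4,5,6,7,8,10}:56  {2,3,4,5,6,7,9,10}:28  {3,4,5,6,7,8,9,10}:168
  |U|=9: {0,1,3,4,5,6,7,9,10}:126  {0,1,4,5,6,7,8,9,10}:630  {1,2,3,4,5,6,7,9,10}:84  {1,3,4,5,6,7,8,9,10}:504  {2,3,4,5,6,7,8,9,10}:252
  start at 0(q): 840
  start at 2(r): 1260
  start at 8(s): 210
sum over floor = 2310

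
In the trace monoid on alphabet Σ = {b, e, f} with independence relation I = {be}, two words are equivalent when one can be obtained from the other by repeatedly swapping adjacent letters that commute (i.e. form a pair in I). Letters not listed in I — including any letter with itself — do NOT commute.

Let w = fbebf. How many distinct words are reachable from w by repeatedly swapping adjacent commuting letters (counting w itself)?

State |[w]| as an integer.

3

0(f) covers ∅
1(b) covers 0:f
2(e) covers 0:f
3(b) covers 1:b
4(f) covers 2:e, 3:b
floor of heap: 0:f
completions by unplaced set U, small U first (add the entries for U minus each lowest piece of U):
  |U|=1: {4}:1
  |U|=2: {2,4}:1  {3,4}:1
  |U|=3: {1,3,4}:1  {2,3,4}:2
  start at 0(f): 3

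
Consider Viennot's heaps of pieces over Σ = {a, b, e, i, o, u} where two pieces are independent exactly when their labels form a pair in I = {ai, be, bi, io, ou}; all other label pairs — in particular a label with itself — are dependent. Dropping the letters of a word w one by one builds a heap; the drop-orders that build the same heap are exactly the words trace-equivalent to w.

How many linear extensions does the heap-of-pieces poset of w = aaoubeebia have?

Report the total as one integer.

drop 0:a onto floor
drop 1:a onto {0:a}
drop 2:o onto {1:a}
drop 3:u onto {1:a}
drop 4:b onto {2:o, 3:u}
drop 5:e onto {2:o, 3:u}
drop 6:e onto {5:e}
drop 7:b onto {4:b}
drop 8:i onto {6:e}
drop 9:a onto {6:e, 7:b}
ground layer = {0:a}
drop-orders for the pieces not yet dropped (sum over which currently-grounded one goes next):
  1 to go: {8} 1  {9} 1
  2 to go: {7,9} 1  {8,9} 2
  3 to go: {4,7,9} 1  {6,8,9} 2  {7,8,9} 3
  4 to go: {4,7,8,9} 4  {5,6,8,9} 2  {6,7,8,9} 5
  5 to go: {4,6,7,8,9} 9  {5,6,7,8,9} 7
  6 to go: {4,5,6,7,8,9} 16
  7 to go: {2,4,5,6,7,8,9} 16  {3,4,5,6,7,8,9} 16
  8 to go: {2,3,4,5,6,7,8,9} 32
  if 0:a drops first: 32 orders

32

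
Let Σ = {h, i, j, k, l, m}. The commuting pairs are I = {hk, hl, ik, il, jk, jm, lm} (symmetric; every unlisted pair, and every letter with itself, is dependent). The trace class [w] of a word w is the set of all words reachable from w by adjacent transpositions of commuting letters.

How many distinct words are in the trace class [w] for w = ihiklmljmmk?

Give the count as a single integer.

254

#0=i has no predecessor
#1=h depends on [0:i]
#2=i depends on [1:h]
#3=k has no predecessor
#4=l depends on [3:k]
#5=m depends on [2:i, 3:k]
#6=l depends on [4:l]
#7=j depends on [2:i, 6:l]
#8=m depends on [5:m]
#9=m depends on [8:m]
#10=k depends on [6:l, 9:m]
sources: [0:i, 3:k]
N(rest) = Σ N(rest − s) over sources s of rest; N(one piece) = 1:
  size 1 → [7]=1  [10]=1
  size 2 → [7,10]=2  [9,10]=1
  size 3 → [6,7,10]=2  [7,9,10]=3  [8,9,10]=1
  size 4 → [4,6,7,10]=2  [5,8,9,10]=1  [6,7,9,10]=5  [7,8,9,10]=4
  size 5 → [4,6,7,9,10]=7  [5,7,8,9,10]=5  [6,7,8,9,10]=9
  size 6 → [2,5,7,8,9,10]=5  [4,6,7,8,9,10]=16  [5,6,7,8,9,10]=14
  size 7 → [1,2,5,7,8,9,10]=5  [2,5,6,7,8,9,10]=19  [4,5,6,7,8,9,10]=30
  size 8 → [0,1,2,5,7,8,9,10]=5  [1,2,5,6,7,8,9,10]=24  [2,4,5,6,7,8,9,10]=49  [3,4,5,6,7,8,9,10]=30
  size 9 → [0,1,2,5,6,7,8,9,10]=29  [1,2,4,5,6,7,8,9,10]=73  [2,3,4,5,6,7,8,9,10]=79
  first=0(i) contributes 152
  first=3(k) contributes 102
|[w]| = 254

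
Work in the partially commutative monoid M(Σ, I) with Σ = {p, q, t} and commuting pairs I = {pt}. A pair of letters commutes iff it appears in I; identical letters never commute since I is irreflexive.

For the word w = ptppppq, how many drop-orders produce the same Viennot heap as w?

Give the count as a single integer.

0(p) covers ∅
1(t) covers ∅
2(p) covers 0:p
3(p) covers 2:p
4(p) covers 3:p
5(p) covers 4:p
6(q) covers 1:t, 5:p
floor of heap: 0:p, 1:t
completions by unplaced set U, small U first (add the entries for U minus each lowest piece of U):
  |U|=1: {6}:1
  |U|=2: {1,6}:1  {5,6}:1
  |U|=3: {1,5,6}:2  {4,5,6}:1
  |U|=4: {1,4,5,6}:3  {3,4,5,6}:1
  |U|=5: {1,3,4,5,6}:4  {2,3,4,5,6}:1
  start at 0(p): 5
  start at 1(t): 1
sum over floor = 6

6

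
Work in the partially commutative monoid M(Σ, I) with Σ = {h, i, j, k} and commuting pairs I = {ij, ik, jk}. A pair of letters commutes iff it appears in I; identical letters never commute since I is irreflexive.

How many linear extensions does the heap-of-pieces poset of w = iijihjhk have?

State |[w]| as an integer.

0(i) covers ∅
1(i) covers 0:i
2(j) covers ∅
3(i) covers 1:i
4(h) covers 2:j, 3:i
5(j) covers 4:h
6(h) covers 5:j
7(k) covers 6:h
floor of heap: 0:i, 2:j
completions by unplaced set U, small U first (add the entries for U minus each lowest piece of U):
  |U|=1: {7}:1
  |U|=2: {6,7}:1
  |U|=3: {5,6,7}:1
  |U|=4: {4,5,6,7}:1
  |U|=5: {2,4,5,6,7}:1  {3,4,5,6,7}:1
  |U|=6: {1,3,4,5,6,7}:1  {2,3,4,5,6,7}:2
  start at 0(i): 3
  start at 2(j): 1
sum over floor = 4

4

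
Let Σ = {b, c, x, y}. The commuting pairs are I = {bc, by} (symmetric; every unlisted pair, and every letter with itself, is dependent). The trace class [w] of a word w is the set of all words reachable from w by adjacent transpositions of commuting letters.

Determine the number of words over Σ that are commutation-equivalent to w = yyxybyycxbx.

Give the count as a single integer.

5

drop 0:y onto floor
drop 1:y onto {0:y}
drop 2:x onto {1:y}
drop 3:y onto {2:x}
drop 4:b onto {2:x}
drop 5:y onto {3:y}
drop 6:y onto {5:y}
drop 7:c onto {6:y}
drop 8:x onto {4:b, 7:c}
drop 9:b onto {8:x}
drop 10:x onto {9:b}
ground layer = {0:y}
drop-orders for the pieces not yet dropped (sum over which currently-grounded one goes next):
  1 to go: {10} 1
  2 to go: {9,10} 1
  3 to go: {8,9,10} 1
  4 to go: {4,8,9,10} 1  {7,8,9,10} 1
  5 to go: {4,7,8,9,10} 2  {6,7,8,9,10} 1
  6 to go: {4,6,7,8,9,10} 3  {5,6,7,8,9,10} 1
  7 to go: {3,5,6,7,8,9,10} 1  {4,5,6,7,8,9,10} 4
  8 to go: {3,4,5,6,7,8,9,10} 5
  9 to go: {2,3,4,5,6,7,8,9,10} 5
  if 0:y drops first: 5 orders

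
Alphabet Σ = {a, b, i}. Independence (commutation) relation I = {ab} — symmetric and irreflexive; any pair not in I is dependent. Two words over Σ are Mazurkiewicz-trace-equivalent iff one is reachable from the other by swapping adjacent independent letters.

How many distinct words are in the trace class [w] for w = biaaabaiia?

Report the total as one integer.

5

piece 0:b — minimal
piece 1:i rests on {0:b}
piece 2:a rests on {1:i}
piece 3:a rests on {2:a}
piece 4:a rests on {3:a}
piece 5:b rests on {1:i}
piece 6:a rests on {4:a}
piece 7:i rests on {5:b, 6:a}
piece 8:i rests on {7:i}
piece 9:a rests on {8:i}
minimal pieces: {0:b}
ways to finish when only these pieces remain (= sum over removing one remaining piece with nothing left below it):
  1 left: {9}→1
  2 left: {8,9}→1
  3 left: {7,8,9}→1
  4 left: {5,7,8,9}→1  {6,7,8,9}→1
  5 left: {4,6,7,8,9}→1  {5,6,7,8,9}→2
  6 left: {3,4,6,7,8,9}→1  {4,5,6,7,8,9}→3
  7 left: {2,3,4,6,7,8,9}→1  {3,4,5,6,7,8,9}→4
  8 left: {2,3,4,5,6,7,8,9}→5
  placing 0:b first → 5 extensions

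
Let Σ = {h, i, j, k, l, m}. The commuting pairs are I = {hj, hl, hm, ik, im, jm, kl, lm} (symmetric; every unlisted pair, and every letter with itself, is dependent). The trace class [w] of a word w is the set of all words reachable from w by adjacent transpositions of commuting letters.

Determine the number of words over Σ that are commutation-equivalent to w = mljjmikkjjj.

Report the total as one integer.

35

#0=m has no predecessor
#1=l has no predecessor
#2=j depends on [1:l]
#3=j depends on [2:j]
#4=m depends on [0:m]
#5=i depends on [3:j]
#6=k depends on [3:j, 4:m]
#7=k depends on [6:k]
#8=j depends on [5:i, 7:k]
#9=j depends on [8:j]
#10=j depends on [9:j]
sources: [0:m, 1:l]
N(rest) = Σ N(rest − s) over sources s of rest; N(one piece) = 1:
  size 1 → [10]=1
  size 2 → [9,10]=1
  size 3 → [8,9,10]=1
  size 4 → [5,8,9,10]=1  [7,8,9,10]=1
  size 5 → [5,7,8,9,10]=2  [6,7,8,9,10]=1
  size 6 → [4,6,7,8,9,10]=1  [5,6,7,8,9,10]=3
  size 7 → [0,4,6,7,8,9,10]=1  [3,5,6,7,8,9,10]=3  [4,5,6,7,8,9,10]=4
  size 8 → [0,4,5,6,7,8,9,10]=5  [2,3,5,6,7,8,9,10]=3  [3,4,5,6,7,8,9,10]=7
  size 9 → [0,3,4,5,6,7,8,9,10]=12  [1,2,3,5,6,7,8,9,10]=3  [2,3,4,5,6,7,8,9,10]=10
  first=0(m) contributes 13
  first=1(l) contributes 22
|[w]| = 35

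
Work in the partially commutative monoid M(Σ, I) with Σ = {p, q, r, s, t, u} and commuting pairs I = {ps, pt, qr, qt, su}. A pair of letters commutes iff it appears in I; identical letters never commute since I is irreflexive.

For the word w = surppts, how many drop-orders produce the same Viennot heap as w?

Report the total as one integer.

#0=s has no predecessor
#1=u has no predecessor
#2=r depends on [0:s, 1:u]
#3=p depends on [2:r]
#4=p depends on [3:p]
#5=t depends on [2:r]
#6=s depends on [5:t]
sources: [0:s, 1:u]
N(rest) = Σ N(rest − s) over sources s of rest; N(one piece) = 1:
  size 1 → [4]=1  [6]=1
  size 2 → [3,4]=1  [4,6]=2  [5,6]=1
  size 3 → [3,4,6]=3  [4,5,6]=3
  size 4 → [3,4,5,6]=6
  size 5 → [2,3,4,5,6]=6
  first=0(s) contributes 6
  first=1(u) contributes 6
|[w]| = 12

12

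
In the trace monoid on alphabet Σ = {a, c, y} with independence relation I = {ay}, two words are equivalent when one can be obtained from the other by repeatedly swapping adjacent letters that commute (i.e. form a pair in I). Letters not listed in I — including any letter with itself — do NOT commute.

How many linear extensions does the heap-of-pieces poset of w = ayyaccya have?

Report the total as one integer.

12

#0=a has no predecessor
#1=y has no predecessor
#2=y depends on [1:y]
#3=a depends on [0:a]
#4=c depends on [2:y, 3:a]
#5=c depends on [4:c]
#6=y depends on [5:c]
#7=a depends on [5:c]
sources: [0:a, 1:y]
N(rest) = Σ N(rest − s) over sources s of rest; N(one piece) = 1:
  size 1 → [6]=1  [7]=1
  size 2 → [6,7]=2
  size 3 → [5,6,7]=2
  size 4 → [4,5,6,7]=2
  size 5 → [2,4,5,6,7]=2  [3,4,5,6,7]=2
  size 6 → [0,3,4,5,6,7]=2  [1,2,4,5,6,7]=2  [2,3,4,5,6,7]=4
  first=0(a) contributes 6
  first=1(y) contributes 6
|[w]| = 12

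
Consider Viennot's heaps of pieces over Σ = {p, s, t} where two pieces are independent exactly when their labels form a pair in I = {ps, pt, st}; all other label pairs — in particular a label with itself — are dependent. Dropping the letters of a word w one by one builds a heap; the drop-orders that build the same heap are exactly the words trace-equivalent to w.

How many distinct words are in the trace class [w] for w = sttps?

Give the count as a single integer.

#0=s has no predecessor
#1=t has no predecessor
#2=t depends on [1:t]
#3=p has no predecessor
#4=s depends on [0:s]
sources: [0:s, 1:t, 3:p]
N(rest) = Σ N(rest − s) over sources s of rest; N(one piece) = 1:
  size 1 → [2]=1  [3]=1  [4]=1
  size 2 → [0,4]=1  [1,2]=1  [2,3]=2  [2,4]=2  [3,4]=2
  size 3 → [0,2,4]=3  [0,3,4]=3  [1,2,3]=3  [1,2,4]=3  [2,3,4]=6
  first=0(s) contributes 12
  first=1(t) contributes 12
  first=3(p) contributes 6
|[w]| = 30

30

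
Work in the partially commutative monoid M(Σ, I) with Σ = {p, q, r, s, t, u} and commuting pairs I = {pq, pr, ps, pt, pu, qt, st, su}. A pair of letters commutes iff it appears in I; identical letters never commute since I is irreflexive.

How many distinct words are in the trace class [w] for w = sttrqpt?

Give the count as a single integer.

42

0(s) covers ∅
1(t) covers ∅
2(t) covers 1:t
3(r) covers 0:s, 2:t
4(q) covers 3:r
5(p) covers ∅
6(t) covers 3:r
floor of heap: 0:s, 1:t, 5:p
completions by unplaced set U, small U first (add the entries for U minus each lowest piece of U):
  |U|=1: {4}:1  {5}:1  {6}:1
  |U|=2: {4,5}:2  {4,6}:2  {5,6}:2
  |U|=3: {3,4,6}:2  {4,5,6}:6
  |U|=4: {0,3,4,6}:2  {2,3,4,6}:2  {3,4,5,6}:8
  |U|=5: {0,2,3,4,6}:4  {0,3,4,5,6}:10  {1,2,3,4,6}:2  {2,3,4,5,6}:10
  start at 0(s): 12
  start at 1(t): 24
  start at 5(p): 6
sum over floor = 42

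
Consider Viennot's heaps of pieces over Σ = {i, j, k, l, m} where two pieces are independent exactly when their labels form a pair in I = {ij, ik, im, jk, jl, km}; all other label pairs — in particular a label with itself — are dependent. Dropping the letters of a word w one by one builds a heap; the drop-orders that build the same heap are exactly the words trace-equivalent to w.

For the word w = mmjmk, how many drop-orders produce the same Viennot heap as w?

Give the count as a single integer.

0(m) covers ∅
1(m) covers 0:m
2(j) covers 1:m
3(m) covers 2:j
4(k) covers ∅
floor of heap: 0:m, 4:k
completions by unplaced set U, small U first (add the entries for U minus each lowest piece of U):
  |U|=1: {3}:1  {4}:1
  |U|=2: {2,3}:1  {3,4}:2
  |U|=3: {1,2,3}:1  {2,3,4}:3
  start at 0(m): 4
  start at 4(k): 1
sum over floor = 5

5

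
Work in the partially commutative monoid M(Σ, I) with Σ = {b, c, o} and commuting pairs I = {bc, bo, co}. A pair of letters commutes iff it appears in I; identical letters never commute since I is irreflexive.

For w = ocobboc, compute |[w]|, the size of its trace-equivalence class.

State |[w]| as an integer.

drop 0:o onto floor
drop 1:c onto floor
drop 2:o onto {0:o}
drop 3:b onto floor
drop 4:b onto {3:b}
drop 5:o onto {2:o}
drop 6:c onto {1:c}
ground layer = {0:o, 1:c, 3:b}
drop-orders for the pieces not yet dropped (sum over which currently-grounded one goes next):
  1 to go: {4} 1  {5} 1  {6} 1
  2 to go: {1,6} 1  {2,5} 1  {3,4} 1  {4,5} 2  {4,6} 2  {5,6} 2
  3 to go: {0,2,5} 1  {1,4,6} 3  {1,5,6} 3  {2,4,5} 3  {2,5,6} 3  {3,4,5} 3  {3,4,6} 3  {4,5,6} 6
  4 to go: {0,2,4,5} 4  {0,2,5,6} 4  {1,2,5,6} 6  {1,3,4,6} 6  {1,4,5,6} 12  {2,3,4,5} 6  {2,4,5,6} 12  {3,4,5,6} 12
  5 to go: {0,1,2,5,6} 10  {0,2,3,4,5} 10  {0,2,4,5,6} 20  {1,2,4,5,6} 30  {1,3,4,5,6} 30  {2,3,4,5,6} 30
  if 0:o drops first: 90 orders
  if 1:c drops first: 60 orders
  if 3:b drops first: 60 orders
heap linearizations: 210

210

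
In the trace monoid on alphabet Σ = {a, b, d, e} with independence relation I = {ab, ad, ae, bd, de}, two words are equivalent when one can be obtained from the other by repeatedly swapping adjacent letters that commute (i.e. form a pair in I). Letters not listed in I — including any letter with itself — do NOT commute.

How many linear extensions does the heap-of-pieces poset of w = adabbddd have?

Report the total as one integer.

0(a) covers ∅
1(d) covers ∅
2(a) covers 0:a
3(b) covers ∅
4(b) covers 3:b
5(d) covers 1:d
6(d) covers 5:d
7(d) covers 6:d
floor of heap: 0:a, 1:d, 3:b
completions by unplaced set U, small U first (add the entries for U minus each lowest piece of U):
  |U|=1: {2}:1  {4}:1  {7}:1
  |U|=2: {0,2}:1  {2,4}:2  {2,7}:2  {3,4}:1  {4,7}:2  {6,7}:1
  |U|=3: {0,2,4}:3  {0,2,7}:3  {2,3,4}:3  {2,4,7}:6  {2,6,7}:3  {3,4,7}:3  {4,6,7}:3  {5,6,7}:1
  |U|=4: {0,2,3,4}:6  {0,2,4,7}:12  {0,2,6,7}:6  {1,5,6,7}:1  {2,3,4,7}:12  {2,4,6,7}:12  {2,5,6,7}:4  {3,4,6,7}:6  {4,5,6,7}:4
  |U|=5: {0,2,3,4,7}:30  {0,2,4,6,7}:30  {0,2,5,6,7}:10  {1,2,5,6,7}:5  {1,4,5,6,7}:5  {2,3,4,6,7}:30  {2,4,5,6,7}:20  {3,4,5,6,7}:10
  |U|=6: {0,1,2,5,6,7}:15  {0,2,3,4,6,7}:90  {0,2,4,5,6,7}:60  {1,2,4,5,6,7}:30  {1,3,4,5,6,7}:15  {2,3,4,5,6,7}:60
  start at 0(a): 105
  start at 1(d): 210
  start at 3(b): 105
sum over floor = 420

420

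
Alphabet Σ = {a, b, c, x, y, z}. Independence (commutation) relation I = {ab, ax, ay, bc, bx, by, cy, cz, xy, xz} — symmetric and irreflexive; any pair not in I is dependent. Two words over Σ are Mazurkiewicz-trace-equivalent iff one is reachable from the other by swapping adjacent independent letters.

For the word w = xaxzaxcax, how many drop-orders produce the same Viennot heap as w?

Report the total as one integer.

40

#0=x has no predecessor
#1=a has no predecessor
#2=x depends on [0:x]
#3=z depends on [1:a]
#4=a depends on [3:z]
#5=x depends on [2:x]
#6=c depends on [4:a, 5:x]
#7=a depends on [6:c]
#8=x depends on [6:c]
sources: [0:x, 1:a]
N(rest) = Σ N(rest − s) over sources s of rest; N(one piece) = 1:
  size 1 → [7]=1  [8]=1
  size 2 → [7,8]=2
  size 3 → [6,7,8]=2
  size 4 → [4,6,7,8]=2  [5,6,7,8]=2
  size 5 → [2,5,6,7,8]=2  [3,4,6,7,8]=2  [4,5,6,7,8]=4
  size 6 → [0,2,5,6,7,8]=2  [1,3,4,6,7,8]=2  [2,4,5,6,7,8]=6  [3,4,5,6,7,8]=6
  size 7 → [0,2,4,5,6,7,8]=8  [1,3,4,5,6,7,8]=8  [2,3,4,5,6,7,8]=12
  first=0(x) contributes 20
  first=1(a) contributes 20
|[w]| = 40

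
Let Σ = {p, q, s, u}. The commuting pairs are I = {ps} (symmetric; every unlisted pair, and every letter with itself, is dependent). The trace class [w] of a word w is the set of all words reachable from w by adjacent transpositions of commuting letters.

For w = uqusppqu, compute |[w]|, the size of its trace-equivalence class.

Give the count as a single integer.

3

#0=u has no predecessor
#1=q depends on [0:u]
#2=u depends on [1:q]
#3=s depends on [2:u]
#4=p depends on [2:u]
#5=p depends on [4:p]
#6=q depends on [3:s, 5:p]
#7=u depends on [6:q]
sources: [0:u]
N(rest) = Σ N(rest − s) over sources s of rest; N(one piece) = 1:
  size 1 → [7]=1
  size 2 → [6,7]=1
  size 3 → [3,6,7]=1  [5,6,7]=1
  size 4 → [3,5,6,7]=2  [4,5,6,7]=1
  size 5 → [3,4,5,6,7]=3
  size 6 → [2,3,4,5,6,7]=3
  first=0(u) contributes 3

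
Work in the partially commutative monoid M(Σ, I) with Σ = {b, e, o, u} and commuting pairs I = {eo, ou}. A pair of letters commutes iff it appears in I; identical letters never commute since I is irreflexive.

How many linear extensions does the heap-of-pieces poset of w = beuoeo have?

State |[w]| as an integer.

10

0(b) covers ∅
1(e) covers 0:b
2(u) covers 1:e
3(o) covers 0:b
4(e) covers 2:u
5(o) covers 3:o
floor of heap: 0:b
completions by unplaced set U, small U first (add the entries for U minus each lowest piece of U):
  |U|=1: {4}:1  {5}:1
  |U|=2: {2,4}:1  {3,5}:1  {4,5}:2
  |U|=3: {1,2,4}:1  {2,4,5}:3  {3,4,5}:3
  |U|=4: {1,2,4,5}:4  {2,3,4,5}:6
  start at 0(b): 10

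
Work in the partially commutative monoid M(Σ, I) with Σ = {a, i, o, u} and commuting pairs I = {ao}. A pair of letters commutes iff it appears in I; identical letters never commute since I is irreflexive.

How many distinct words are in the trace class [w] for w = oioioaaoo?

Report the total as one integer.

10

0(o) covers ∅
1(i) covers 0:o
2(o) covers 1:i
3(i) covers 2:o
4(o) covers 3:i
5(a) covers 3:i
6(a) covers 5:a
7(o) covers 4:o
8(o) covers 7:o
floor of heap: 0:o
completions by unplaced set U, small U first (add the entries for U minus each lowest piece of U):
  |U|=1: {6}:1  {8}:1
  |U|=2: {5,6}:1  {6,8}:2  {7,8}:1
  |U|=3: {4,7,8}:1  {5,6,8}:3  {6,7,8}:3
  |U|=4: {4,6,7,8}:4  {5,6,7,8}:6
  |U|=5: {4,5,6,7,8}:10
  |U|=6: {3,4,5,6,7,8}:10
  |U|=7: {2,3,4,5,6,7,8}:10
  start at 0(o): 10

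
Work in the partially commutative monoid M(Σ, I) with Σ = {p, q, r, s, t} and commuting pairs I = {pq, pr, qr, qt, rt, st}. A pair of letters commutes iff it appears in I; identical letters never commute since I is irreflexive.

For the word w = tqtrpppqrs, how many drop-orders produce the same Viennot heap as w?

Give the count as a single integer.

756

drop 0:t onto floor
drop 1:q onto floor
drop 2:t onto {0:t}
drop 3:r onto floor
drop 4:p onto {2:t}
drop 5:p onto {4:p}
drop 6:p onto {5:p}
drop 7:q onto {1:q}
drop 8:r onto {3:r}
drop 9:s onto {6:p, 7:q, 8:r}
ground layer = {0:t, 1:q, 3:r}
drop-orders for the pieces not yet dropped (sum over which currently-grounded one goes next):
  1 to go: {9} 1
  2 to go: {6,9} 1  {7,9} 1  {8,9} 1
  3 to go: {1,7,9} 1  {3,8,9} 1  {5,6,9} 1  {6,7,9} 2  {6,8,9} 2  {7,8,9} 2
  4 to go: {1,6,7,9} 3  {1,7,8,9} 3  {3,6,8,9} 3  {3,7,8,9} 3  {4,5,6,9} 1  {5,6,7,9} 3  {5,6,8,9} 3  {6,7,8,9} 6
  5 to go: {1,3,7,8,9} 6  {1,5,6,7,9} 6  {1,6,7,8,9} 12  {2,4,5,6,9} 1  {3,5,6,8,9} 6  {3,6,7,8,9} 12  {4,5,6,7,9} 4  {4,5,6,8,9} 4  {5,6,7,8,9} 12
  6 to go: {0,2,4,5,6,9} 1  {1,3,6,7,8,9} 30  {1,4,5,6,7,9} 10  {1,5,6,7,8,9} 30  {2,4,5,6,7,9} 5  {2,4,5,6,8,9} 5  {3,4,5,6,8,9} 10  {3,5,6,7,8,9} 30  {4,5,6,7,8,9} 20
  7 to go: {0,2,4,5,6,7,9} 6  {0,2,4,5,6,8,9} 6  {1,2,4,5,6,7,9} 15  {1,3,5,6,7,8,9} 90  {1,4,5,6,7,8,9} 60  {2,3,4,5,6,8,9} 15  {2,4,5,6,7,8,9} 30  {3,4,5,6,7,8,9} 60
  8 to go: {0,1,2,4,5,6,7,9} 21  {0,2,3,4,5,6,8,9} 21  {0,2,4,5,6,7,8,9} 42  {1,2,4,5,6,7,8,9} 105  {1,3,4,5,6,7,8,9} 210  {2,3,4,5,6,7,8,9} 105
  if 0:t drops first: 420 orders
  if 1:q drops first: 168 orders
  if 3:r drops first: 168 orders
heap linearizations: 756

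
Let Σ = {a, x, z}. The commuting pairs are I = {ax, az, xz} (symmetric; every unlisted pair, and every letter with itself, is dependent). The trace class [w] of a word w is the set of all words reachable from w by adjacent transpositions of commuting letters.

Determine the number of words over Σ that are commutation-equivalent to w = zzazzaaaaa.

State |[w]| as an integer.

210

piece 0:z — minimal
piece 1:z rests on {0:z}
piece 2:a — minimal
piece 3:z rests on {1:z}
piece 4:z rests on {3:z}
piece 5:a rests on {2:a}
piece 6:a rests on {5:a}
piece 7:a rests on {6:a}
piece 8:a rests on {7:a}
piece 9:a rests on {8:a}
minimal pieces: {0:z, 2:a}
ways to finish when only these pieces remain (= sum over removing one remaining piece with nothing left below it):
  1 left: {4}→1  {9}→1
  2 left: {3,4}→1  {4,9}→2  {8,9}→1
  3 left: {1,3,4}→1  {3,4,9}→3  {4,8,9}→3  {7,8,9}→1
  4 left: {0,1,3,4}→1  {1,3,4,9}→4  {3,4,8,9}→6  {4,7,8,9}→4  {6,7,8,9}→1
  5 left: {0,1,3,4,9}→5  {1,3,4,8,9}→10  {3,4,7,8,9}→10  {4,6,7,8,9}→5  {5,6,7,8,9}→1
  6 left: {0,1,3,4,8,9}→15  {1,3,4,7,8,9}→20  {2,5,6,7,8,9}→1  {3,4,6,7,8,9}→15  {4,5,6,7,8,9}→6
  7 left: {0,1,3,4,7,8,9}→35  {1,3,4,6,7,8,9}→35  {2,4,5,6,7,8,9}→7  {3,4,5,6,7,8,9}→21
  8 left: {0,1,3,4,6,7,8,9}→70  {1,3,4,5,6,7,8,9}→56  {2,3,4,5,6,7,8,9}→28
  placing 0:z first → 84 extensions
  placing 2:a first → 126 extensions
total linear extensions = 210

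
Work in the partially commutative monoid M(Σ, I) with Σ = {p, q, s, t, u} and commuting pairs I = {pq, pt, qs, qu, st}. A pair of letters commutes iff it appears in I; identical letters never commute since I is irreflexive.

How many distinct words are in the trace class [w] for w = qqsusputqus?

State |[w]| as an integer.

63

drop 0:q onto floor
drop 1:q onto {0:q}
drop 2:s onto floor
drop 3:u onto {2:s}
drop 4:s onto {3:u}
drop 5:p onto {4:s}
drop 6:u onto {5:p}
drop 7:t onto {1:q, 6:u}
drop 8:q onto {7:t}
drop 9:u onto {7:t}
drop 10:s onto {9:u}
ground layer = {0:q, 2:s}
drop-orders for the pieces not yet dropped (sum over which currently-grounded one goes next):
  1 to go: {8} 1  {10} 1
  2 to go: {8,10} 2  {9,10} 1
  3 to go: {8,9,10} 3
  4 to go: {7,8,9,10} 3
  5 to go: {1,7,8,9,10} 3  {6,7,8,9,10} 3
  6 to go: {0,1,7,8,9,10} 3  {1,6,7,8,9,10} 6  {5,6,7,8,9,10} 3
  7 to go: {0,1,6,7,8,9,10} 9  {1,5,6,7,8,9,10} 9  {4,5,6,7,8,9,10} 3
  8 to go: {0,1,5,6,7,8,9,10} 18  {1,4,5,6,7,8,9,10} 12  {3,4,5,6,7,8,9,10} 3
  9 to go: {0,1,4,5,6,7,8,9,10} 30  {1,3,4,5,6,7,8,9,10} 15  {2,3,4,5,6,7,8,9,10} 3
  if 0:q drops first: 18 orders
  if 2:s drops first: 45 orders
heap linearizations: 63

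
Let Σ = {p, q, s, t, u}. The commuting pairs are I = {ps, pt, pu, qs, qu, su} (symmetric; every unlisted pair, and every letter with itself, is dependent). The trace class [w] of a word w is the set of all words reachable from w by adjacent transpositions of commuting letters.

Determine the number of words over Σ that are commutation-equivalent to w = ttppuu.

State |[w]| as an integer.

15

drop 0:t onto floor
drop 1:t onto {0:t}
drop 2:p onto floor
drop 3:p onto {2:p}
drop 4:u onto {1:t}
drop 5:u onto {4:u}
ground layer = {0:t, 2:p}
drop-orders for the pieces not yet dropped (sum over which currently-grounded one goes next):
  1 to go: {3} 1  {5} 1
  2 to go: {2,3} 1  {3,5} 2  {4,5} 1
  3 to go: {1,4,5} 1  {2,3,5} 3  {3,4,5} 3
  4 to go: {0,1,4,5} 1  {1,3,4,5} 4  {2,3,4,5} 6
  if 0:t drops first: 10 orders
  if 2:p drops first: 5 orders
heap linearizations: 15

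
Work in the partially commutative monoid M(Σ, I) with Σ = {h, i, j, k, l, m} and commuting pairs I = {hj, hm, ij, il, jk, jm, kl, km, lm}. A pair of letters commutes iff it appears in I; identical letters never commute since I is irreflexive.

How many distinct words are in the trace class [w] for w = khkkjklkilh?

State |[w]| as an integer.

drop 0:k onto floor
drop 1:h onto {0:k}
drop 2:k onto {1:h}
drop 3:k onto {2:k}
drop 4:j onto floor
drop 5:k onto {3:k}
drop 6:l onto {1:h, 4:j}
drop 7:k onto {5:k}
drop 8:i onto {7:k}
drop 9:l onto {6:l}
drop 10:h onto {8:i, 9:l}
ground layer = {0:k, 4:j}
drop-orders for the pieces not yet dropped (sum over which currently-grounded one goes next):
  1 to go: {10} 1
  2 to go: {8,10} 1  {9,10} 1
  3 to go: {6,9,10} 1  {7,8,10} 1  {8,9,10} 2
  4 to go: {4,6,9,10} 1  {5,7,8,10} 1  {6,8,9,10} 3  {7,8,9,10} 3
  5 to go: {3,5,7,8,10} 1  {4,6,8,9,10} 4  {5,7,8,9,10} 4  {6,7,8,9,10} 6
  6 to go: {2,3,5,7,8,10} 1  {3,5,7,8,9,10} 5  {4,6,7,8,9,10} 10  {5,6,7,8,9,10} 10
  7 to go: {2,3,5,7,8,9,10} 6  {3,5,6,7,8,9,10} 15  {4,5,6,7,8,9,10} 20
  8 to go: {2,3,5,6,7,8,9,10} 21  {3,4,5,6,7,8,9,10} 35
  9 to go: {1,2,3,5,6,7,8,9,10} 21  {2,3,4,5,6,7,8,9,10} 56
  if 0:k drops first: 77 orders
  if 4:j drops first: 21 orders
heap linearizations: 98

98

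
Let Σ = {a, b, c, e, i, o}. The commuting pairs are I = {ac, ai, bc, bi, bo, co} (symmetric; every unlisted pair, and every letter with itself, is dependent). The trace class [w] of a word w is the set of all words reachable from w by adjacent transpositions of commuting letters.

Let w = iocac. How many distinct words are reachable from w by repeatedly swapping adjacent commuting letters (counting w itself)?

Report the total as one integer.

drop 0:i onto floor
drop 1:o onto {0:i}
drop 2:c onto {0:i}
drop 3:a onto {1:o}
drop 4:c onto {2:c}
ground layer = {0:i}
drop-orders for the pieces not yet dropped (sum over which currently-grounded one goes next):
  1 to go: {3} 1  {4} 1
  2 to go: {1,3} 1  {2,4} 1  {3,4} 2
  3 to go: {1,3,4} 3  {2,3,4} 3
  if 0:i drops first: 6 orders

6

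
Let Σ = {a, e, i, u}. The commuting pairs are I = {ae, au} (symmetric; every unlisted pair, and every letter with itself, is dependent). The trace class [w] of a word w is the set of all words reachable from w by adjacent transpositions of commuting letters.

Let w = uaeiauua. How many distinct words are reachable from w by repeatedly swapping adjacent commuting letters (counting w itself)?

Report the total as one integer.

drop 0:u onto floor
drop 1:a onto floor
drop 2:e onto {0:u}
drop 3:i onto {1:a, 2:e}
drop 4:a onto {3:i}
drop 5:u onto {3:i}
drop 6:u onto {5:u}
drop 7:a onto {4:a}
ground layer = {0:u, 1:a}
drop-orders for the pieces not yet dropped (sum over which currently-grounded one goes next):
  1 to go: {6} 1  {7} 1
  2 to go: {4,7} 1  {5,6} 1  {6,7} 2
  3 to go: {4,6,7} 3  {5,6,7} 3
  4 to go: {4,5,6,7} 6
  5 to go: {3,4,5,6,7} 6
  6 to go: {1,3,4,5,6,7} 6  {2,3,4,5,6,7} 6
  if 0:u drops first: 12 orders
  if 1:a drops first: 6 orders
heap linearizations: 18

18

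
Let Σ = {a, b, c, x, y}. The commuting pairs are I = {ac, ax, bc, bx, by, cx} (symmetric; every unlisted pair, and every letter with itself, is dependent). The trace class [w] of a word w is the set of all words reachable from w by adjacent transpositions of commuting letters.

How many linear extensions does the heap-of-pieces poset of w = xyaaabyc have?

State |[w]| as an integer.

0(x) covers ∅
1(y) covers 0:x
2(a) covers 1:y
3(a) covers 2:a
4(a) covers 3:a
5(b) covers 4:a
6(y) covers 4:a
7(c) covers 6:y
floor of heap: 0:x
completions by unplaced set U, small U first (add the entries for U minus each lowest piece of U):
  |U|=1: {5}:1  {7}:1
  |U|=2: {5,7}:2  {6,7}:1
  |U|=3: {5,6,7}:3
  |U|=4: {4,5,6,7}:3
  |U|=5: {3,4,5,6,7}:3
  |U|=6: {2,3,4,5,6,7}:3
  start at 0(x): 3

3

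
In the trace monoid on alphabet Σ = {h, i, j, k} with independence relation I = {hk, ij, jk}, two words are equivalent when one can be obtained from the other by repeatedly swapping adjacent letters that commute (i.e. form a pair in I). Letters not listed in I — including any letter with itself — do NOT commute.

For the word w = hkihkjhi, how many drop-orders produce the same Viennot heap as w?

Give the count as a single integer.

0(h) covers ∅
1(k) covers ∅
2(i) covers 0:h, 1:k
3(h) covers 2:i
4(k) covers 2:i
5(j) covers 3:h
6(h) covers 5:j
7(i) covers 4:k, 6:h
floor of heap: 0:h, 1:k
completions by unplaced set U, small U first (add the entries for U minus each lowest piece of U):
  |U|=1: {7}:1
  |U|=2: {4,7}:1  {6,7}:1
  |U|=3: {4,6,7}:2  {5,6,7}:1
  |U|=4: {3,5,6,7}:1  {4,5,6,7}:3
  |U|=5: {3,4,5,6,7}:4
  |U|=6: {2,3,4,5,6,7}:4
  start at 0(h): 4
  start at 1(k): 4
sum over floor = 8

8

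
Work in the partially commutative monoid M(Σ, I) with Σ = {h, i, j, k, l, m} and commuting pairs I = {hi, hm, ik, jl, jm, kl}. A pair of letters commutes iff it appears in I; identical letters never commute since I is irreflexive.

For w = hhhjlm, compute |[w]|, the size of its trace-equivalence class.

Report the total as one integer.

3

drop 0:h onto floor
drop 1:h onto {0:h}
drop 2:h onto {1:h}
drop 3:j onto {2:h}
drop 4:l onto {2:h}
drop 5:m onto {4:l}
ground layer = {0:h}
drop-orders for the pieces not yet dropped (sum over which currently-grounded one goes next):
  1 to go: {3} 1  {5} 1
  2 to go: {3,5} 2  {4,5} 1
  3 to go: {3,4,5} 3
  4 to go: {2,3,4,5} 3
  if 0:h drops first: 3 orders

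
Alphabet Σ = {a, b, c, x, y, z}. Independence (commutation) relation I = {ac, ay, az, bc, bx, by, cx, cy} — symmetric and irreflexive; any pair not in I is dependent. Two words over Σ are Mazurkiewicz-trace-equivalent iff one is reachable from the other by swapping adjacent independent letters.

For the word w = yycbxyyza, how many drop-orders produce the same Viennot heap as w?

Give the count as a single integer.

drop 0:y onto floor
drop 1:y onto {0:y}
drop 2:c onto floor
drop 3:b onto floor
drop 4:x onto {1:y}
drop 5:y onto {4:x}
drop 6:y onto {5:y}
drop 7:z onto {2:c, 3:b, 6:y}
drop 8:a onto {3:b, 4:x}
ground layer = {0:y, 2:c, 3:b}
drop-orders for the pieces not yet dropped (sum over which currently-grounded one goes next):
  1 to go: {7} 1  {8} 1
  2 to go: {2,7} 1  {6,7} 1  {7,8} 2
  3 to go: {2,6,7} 2  {2,7,8} 3  {3,7,8} 2  {5,6,7} 1  {6,7,8} 3
  4 to go: {2,3,7,8} 5  {2,5,6,7} 3  {2,6,7,8} 8  {3,6,7,8} 5  {5,6,7,8} 4
  5 to go: {2,3,6,7,8} 18  {2,5,6,7,8} 15  {3,5,6,7,8} 9  {4,5,6,7,8} 4
  6 to go: {1,4,5,6,7,8} 4  {2,3,5,6,7,8} 42  {2,4,5,6,7,8} 19  {3,4,5,6,7,8} 13
  7 to go: {0,1,4,5,6,7,8} 4  {1,2,4,5,6,7,8} 23  {1,3,4,5,6,7,8} 17  {2,3,4,5,6,7,8} 74
  if 0:y drops first: 114 orders
  if 2:c drops first: 21 orders
  if 3:b drops first: 27 orders
heap linearizations: 162

162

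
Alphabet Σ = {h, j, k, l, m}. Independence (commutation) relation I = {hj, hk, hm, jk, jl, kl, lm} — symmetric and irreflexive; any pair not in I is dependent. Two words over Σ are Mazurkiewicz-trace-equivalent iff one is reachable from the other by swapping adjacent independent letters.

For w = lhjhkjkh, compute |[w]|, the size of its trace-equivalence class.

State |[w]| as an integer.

drop 0:l onto floor
drop 1:h onto {0:l}
drop 2:j onto floor
drop 3:h onto {1:h}
drop 4:k onto floor
drop 5:j onto {2:j}
drop 6:k onto {4:k}
drop 7:h onto {3:h}
ground layer = {0:l, 2:j, 4:k}
drop-orders for the pieces not yet dropped (sum over which currently-grounded one goes next):
  1 to go: {5} 1  {6} 1  {7} 1
  2 to go: {2,5} 1  {3,7} 1  {4,6} 1  {5,6} 2  {5,7} 2  {6,7} 2
  3 to go: {1,3,7} 1  {2,5,6} 3  {2,5,7} 3  {3,5,7} 3  {3,6,7} 3  {4,5,6} 3  {4,6,7} 3  {5,6,7} 6
  4 to go: {0,1,3,7} 1  {1,3,5,7} 4  {1,3,6,7} 4  {2,3,5,7} 6  {2,4,5,6} 6  {2,5,6,7} 12  {3,4,6,7} 6  {3,5,6,7} 12  {4,5,6,7} 12
  5 to go: {0,1,3,5,7} 5  {0,1,3,6,7} 5  {1,2,3,5,7} 10  {1,3,4,6,7} 10  {1,3,5,6,7} 20  {2,3,5,6,7} 30  {2,4,5,6,7} 30  {3,4,5,6,7} 30
  6 to go: {0,1,2,3,5,7} 15  {0,1,3,4,6,7} 15  {0,1,3,5,6,7} 30  {1,2,3,5,6,7} 60  {1,3,4,5,6,7} 60  {2,3,4,5,6,7} 90
  if 0:l drops first: 210 orders
  if 2:j drops first: 105 orders
  if 4:k drops first: 105 orders
heap linearizations: 420

420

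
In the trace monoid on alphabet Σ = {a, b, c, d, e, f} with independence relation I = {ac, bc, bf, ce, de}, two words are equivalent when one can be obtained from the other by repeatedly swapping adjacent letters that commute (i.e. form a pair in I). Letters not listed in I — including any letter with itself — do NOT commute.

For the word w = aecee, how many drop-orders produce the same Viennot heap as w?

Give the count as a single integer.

0(a) covers ∅
1(e) covers 0:a
2(c) covers ∅
3(e) covers 1:e
4(e) covers 3:e
floor of heap: 0:a, 2:c
completions by unplaced set U, small U first (add the entries for U minus each lowest piece of U):
  |U|=1: {2}:1  {4}:1
  |U|=2: {2,4}:2  {3,4}:1
  |U|=3: {1,3,4}:1  {2,3,4}:3
  start at 0(a): 4
  start at 2(c): 1
sum over floor = 5

5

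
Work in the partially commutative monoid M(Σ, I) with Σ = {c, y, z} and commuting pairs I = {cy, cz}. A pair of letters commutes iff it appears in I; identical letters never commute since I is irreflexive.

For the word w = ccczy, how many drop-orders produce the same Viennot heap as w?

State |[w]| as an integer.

0(c) covers ∅
1(c) covers 0:c
2(c) covers 1:c
3(z) covers ∅
4(y) covers 3:z
floor of heap: 0:c, 3:z
completions by unplaced set U, small U first (add the entries for U minus each lowest piece of U):
  |U|=1: {2}:1  {4}:1
  |U|=2: {1,2}:1  {2,4}:2  {3,4}:1
  |U|=3: {0,1,2}:1  {1,2,4}:3  {2,3,4}:3
  start at 0(c): 6
  start at 3(z): 4
sum over floor = 10

10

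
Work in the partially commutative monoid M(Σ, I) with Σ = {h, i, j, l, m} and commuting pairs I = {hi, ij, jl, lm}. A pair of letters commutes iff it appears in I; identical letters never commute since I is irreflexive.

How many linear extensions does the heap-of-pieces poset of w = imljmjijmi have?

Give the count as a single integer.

piece 0:i — minimal
piece 1:m rests on {0:i}
piece 2:l rests on {0:i}
piece 3:j rests on {1:m}
piece 4:m rests on {3:j}
piece 5:j rests on {4:m}
piece 6:i rests on {2:l, 4:m}
piece 7:j rests on {5:j}
piece 8:m rests on {6:i, 7:j}
piece 9:i rests on {8:m}
minimal pieces: {0:i}
ways to finish when only these pieces remain (= sum over removing one remaining piece with nothing left below it):
  1 left: {9}→1
  2 left: {8,9}→1
  3 left: {6,8,9}→1  {7,8,9}→1
  4 left: {2,6,8,9}→1  {5,7,8,9}→1  {6,7,8,9}→2
  5 left: {2,6,7,8,9}→3  {5,6,7,8,9}→3
  6 left: {2,5,6,7,8,9}→6  {4,5,6,7,8,9}→3
  7 left: {2,4,5,6,7,8,9}→9  {3,4,5,6,7,8,9}→3
  8 left: {1,3,4,5,6,7,8,9}→3  {2,3,4,5,6,7,8,9}→12
  placing 0:i first → 15 extensions

15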